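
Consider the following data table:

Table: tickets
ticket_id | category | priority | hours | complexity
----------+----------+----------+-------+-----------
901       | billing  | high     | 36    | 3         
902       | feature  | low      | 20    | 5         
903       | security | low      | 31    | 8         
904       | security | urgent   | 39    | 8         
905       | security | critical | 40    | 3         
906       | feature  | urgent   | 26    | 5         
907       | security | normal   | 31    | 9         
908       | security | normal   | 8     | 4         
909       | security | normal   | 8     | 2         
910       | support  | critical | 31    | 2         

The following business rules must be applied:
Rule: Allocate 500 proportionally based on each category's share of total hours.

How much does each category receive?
billing: 66.67, feature: 85.19, security: 290.74, support: 57.41

Step 1: Calculate total hours = 270
Step 2: Calculate each category's proportion:
  billing: 36/270 = 13.33% → 66.67
  feature: 46/270 = 17.04% → 85.19
  security: 157/270 = 58.15% → 290.74
  support: 31/270 = 11.48% → 57.41
Step 3: Verify: sum of allocations ≈ 500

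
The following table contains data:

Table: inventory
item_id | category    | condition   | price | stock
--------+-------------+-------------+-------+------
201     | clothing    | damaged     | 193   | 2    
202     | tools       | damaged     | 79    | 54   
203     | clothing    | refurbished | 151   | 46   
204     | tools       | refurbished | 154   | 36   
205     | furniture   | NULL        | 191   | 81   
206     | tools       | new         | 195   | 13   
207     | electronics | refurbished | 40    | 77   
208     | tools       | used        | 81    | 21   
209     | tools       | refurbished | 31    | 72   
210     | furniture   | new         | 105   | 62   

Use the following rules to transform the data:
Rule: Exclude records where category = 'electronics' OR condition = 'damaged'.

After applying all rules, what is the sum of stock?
331

Step 1: Find records where category = 'electronics' OR condition = 'damaged'
Step 2: 3 records match, summing to 133
Step 3: Original sum: 464
Step 4: Remaining sum = 464 - 133 = 331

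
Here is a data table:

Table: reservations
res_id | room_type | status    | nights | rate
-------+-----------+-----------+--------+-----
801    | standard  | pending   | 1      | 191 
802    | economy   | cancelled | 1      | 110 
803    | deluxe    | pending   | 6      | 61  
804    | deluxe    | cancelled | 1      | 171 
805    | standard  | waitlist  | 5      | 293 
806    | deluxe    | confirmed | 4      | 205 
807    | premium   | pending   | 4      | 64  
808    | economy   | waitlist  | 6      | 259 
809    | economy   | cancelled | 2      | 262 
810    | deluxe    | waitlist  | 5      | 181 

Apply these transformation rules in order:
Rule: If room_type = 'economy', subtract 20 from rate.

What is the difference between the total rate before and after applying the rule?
60

Step 1: Original sum of rate = 1797
Step 2: 3 records have room_type = 'economy'
Step 3: Each affected record changes by -20
Step 4: Total change = 3 × -20 = -60
Step 5: New sum = 1797 + -60 = 1737
Step 6: Difference = |1737 - 1797| = 60
        (Sum decreased by 60)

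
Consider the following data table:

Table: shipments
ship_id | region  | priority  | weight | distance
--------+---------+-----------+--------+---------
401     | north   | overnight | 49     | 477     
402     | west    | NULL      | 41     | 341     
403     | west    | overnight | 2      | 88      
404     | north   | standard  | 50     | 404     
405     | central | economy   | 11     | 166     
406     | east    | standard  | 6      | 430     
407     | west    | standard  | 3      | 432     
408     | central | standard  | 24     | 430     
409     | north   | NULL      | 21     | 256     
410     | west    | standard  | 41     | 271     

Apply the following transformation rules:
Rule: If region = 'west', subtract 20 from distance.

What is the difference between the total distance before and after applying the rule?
80

Step 1: Original sum of distance = 3295
Step 2: 4 records have region = 'west'
Step 3: Each affected record changes by -20
Step 4: Total change = 4 × -20 = -80
Step 5: New sum = 3295 + -80 = 3215
Step 6: Difference = |3215 - 3295| = 80
        (Sum decreased by 80)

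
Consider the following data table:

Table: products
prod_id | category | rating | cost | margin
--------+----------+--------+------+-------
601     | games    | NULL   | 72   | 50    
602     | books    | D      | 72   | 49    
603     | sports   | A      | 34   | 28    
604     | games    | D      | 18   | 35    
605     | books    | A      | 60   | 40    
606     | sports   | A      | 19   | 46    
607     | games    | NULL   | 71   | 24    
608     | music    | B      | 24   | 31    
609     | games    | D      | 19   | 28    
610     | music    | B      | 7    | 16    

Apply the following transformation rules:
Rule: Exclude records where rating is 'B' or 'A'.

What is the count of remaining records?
5

Step 1: Count records to exclude
  - 2 (B) + 3 (A) = 5 records
Step 2: Total records: 10
Step 3: Remaining = 10 - 5 = 5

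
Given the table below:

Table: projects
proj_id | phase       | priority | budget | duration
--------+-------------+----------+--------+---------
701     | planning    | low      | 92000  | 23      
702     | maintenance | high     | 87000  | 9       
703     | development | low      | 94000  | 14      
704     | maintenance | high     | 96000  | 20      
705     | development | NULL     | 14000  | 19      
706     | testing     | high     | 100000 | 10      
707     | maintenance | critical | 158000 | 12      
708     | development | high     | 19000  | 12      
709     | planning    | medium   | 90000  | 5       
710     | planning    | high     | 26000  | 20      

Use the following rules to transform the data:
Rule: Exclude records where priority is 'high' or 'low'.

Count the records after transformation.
3

Step 1: Count records to exclude
  - 5 (high) + 2 (low) = 7 records
Step 2: Total records: 10
Step 3: Remaining = 10 - 7 = 3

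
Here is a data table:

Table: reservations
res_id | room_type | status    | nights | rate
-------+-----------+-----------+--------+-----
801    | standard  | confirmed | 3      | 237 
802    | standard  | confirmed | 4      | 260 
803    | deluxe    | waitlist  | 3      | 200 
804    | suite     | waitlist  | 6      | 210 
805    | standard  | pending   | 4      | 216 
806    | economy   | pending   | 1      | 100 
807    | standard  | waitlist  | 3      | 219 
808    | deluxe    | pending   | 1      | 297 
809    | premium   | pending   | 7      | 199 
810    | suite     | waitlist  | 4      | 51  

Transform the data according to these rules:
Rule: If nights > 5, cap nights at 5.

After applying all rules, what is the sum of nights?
33

Step 1: 2 records have nights > 5
Step 2: These records originally summed to 13
Step 3: After capping: 2 × 5 = 10
Step 4: Unaffected records sum: 23
Step 5: Final sum = 10 + 23 = 33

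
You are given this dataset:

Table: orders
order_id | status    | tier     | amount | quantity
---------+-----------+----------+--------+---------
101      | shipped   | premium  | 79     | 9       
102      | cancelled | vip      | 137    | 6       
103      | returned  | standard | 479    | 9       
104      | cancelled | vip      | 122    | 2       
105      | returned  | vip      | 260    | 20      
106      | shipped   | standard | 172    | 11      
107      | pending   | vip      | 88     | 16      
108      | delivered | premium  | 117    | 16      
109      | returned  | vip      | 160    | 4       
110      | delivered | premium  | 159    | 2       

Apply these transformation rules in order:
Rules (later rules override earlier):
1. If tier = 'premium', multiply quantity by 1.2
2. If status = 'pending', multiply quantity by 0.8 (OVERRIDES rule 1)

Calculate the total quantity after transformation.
97.2

Step 1: Rule 2 takes priority for records with status = 'pending'
  - 1 records: 16 × 0.8 = 12.8
Step 2: Rule 1 applies to remaining records with tier = 'premium'
  - 3 records: 27 × 1.2 = 32.4
Step 3: Other records unchanged: 52
Step 4: Final sum = 12.8 + 32.4 + 52 = 97.2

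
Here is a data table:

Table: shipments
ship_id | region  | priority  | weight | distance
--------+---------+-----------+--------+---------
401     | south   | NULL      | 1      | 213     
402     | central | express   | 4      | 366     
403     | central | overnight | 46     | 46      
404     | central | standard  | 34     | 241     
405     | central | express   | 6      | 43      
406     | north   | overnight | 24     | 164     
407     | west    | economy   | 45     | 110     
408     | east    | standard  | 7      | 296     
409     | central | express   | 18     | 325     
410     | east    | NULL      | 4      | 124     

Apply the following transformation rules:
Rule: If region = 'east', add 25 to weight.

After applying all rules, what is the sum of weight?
239

Step 1: Count records where region = 'east': 2
Step 2: Total bonus added: 2 × 25 = 50
Step 3: Original sum of weight: 189
Step 4: Final sum = 189 + 50 = 239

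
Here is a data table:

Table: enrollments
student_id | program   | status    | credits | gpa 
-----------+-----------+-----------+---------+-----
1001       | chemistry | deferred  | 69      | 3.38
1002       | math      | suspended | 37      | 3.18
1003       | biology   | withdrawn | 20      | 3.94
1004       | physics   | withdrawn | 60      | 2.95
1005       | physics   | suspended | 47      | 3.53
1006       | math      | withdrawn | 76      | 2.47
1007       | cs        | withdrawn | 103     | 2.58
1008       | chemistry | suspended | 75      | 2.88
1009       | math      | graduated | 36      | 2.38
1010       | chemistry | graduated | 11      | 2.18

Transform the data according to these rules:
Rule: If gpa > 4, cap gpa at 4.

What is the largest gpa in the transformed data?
3.94

Step 1: Original maximum gpa = 3.94
Step 2: Check cap of 4 against maximum
Step 3: No records exceed the cap (max 3.94 <= cap 4), so no capping applies
Step 4: Maximum after transformation = 3.94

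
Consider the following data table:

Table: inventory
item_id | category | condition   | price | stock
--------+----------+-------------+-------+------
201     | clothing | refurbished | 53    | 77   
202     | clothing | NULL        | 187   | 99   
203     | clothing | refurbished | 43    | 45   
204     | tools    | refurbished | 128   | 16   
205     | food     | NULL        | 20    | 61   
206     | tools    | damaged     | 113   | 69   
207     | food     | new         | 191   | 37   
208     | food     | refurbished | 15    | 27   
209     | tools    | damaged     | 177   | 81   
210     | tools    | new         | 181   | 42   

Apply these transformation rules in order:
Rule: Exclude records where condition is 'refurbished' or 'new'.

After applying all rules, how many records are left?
4

Step 1: Count records to exclude
  - 4 (refurbished) + 2 (new) = 6 records
Step 2: Total records: 10
Step 3: Remaining = 10 - 6 = 4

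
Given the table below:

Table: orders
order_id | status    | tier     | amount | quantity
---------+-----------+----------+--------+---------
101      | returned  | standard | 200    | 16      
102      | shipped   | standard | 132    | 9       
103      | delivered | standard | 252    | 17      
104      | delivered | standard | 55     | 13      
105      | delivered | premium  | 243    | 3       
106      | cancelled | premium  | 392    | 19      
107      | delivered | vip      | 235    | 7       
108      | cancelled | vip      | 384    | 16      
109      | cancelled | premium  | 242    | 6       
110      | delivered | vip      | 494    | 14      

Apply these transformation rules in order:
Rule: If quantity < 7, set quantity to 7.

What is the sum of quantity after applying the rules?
125

Step 1: 2 records have quantity < 7
Step 2: These records originally summed to 9
Step 3: After setting to minimum: 2 × 7 = 14
Step 4: Unaffected records sum: 111
Step 5: Final sum = 14 + 111 = 125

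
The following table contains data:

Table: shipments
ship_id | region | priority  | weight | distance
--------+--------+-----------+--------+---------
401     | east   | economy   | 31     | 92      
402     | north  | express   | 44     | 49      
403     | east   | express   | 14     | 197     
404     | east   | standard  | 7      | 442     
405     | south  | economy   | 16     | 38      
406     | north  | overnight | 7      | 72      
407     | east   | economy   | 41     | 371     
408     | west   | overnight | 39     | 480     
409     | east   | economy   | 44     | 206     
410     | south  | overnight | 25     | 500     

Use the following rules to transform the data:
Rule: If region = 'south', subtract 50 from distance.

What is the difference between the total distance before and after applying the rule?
100

Step 1: Original sum of distance = 2447
Step 2: 2 records have region = 'south'
Step 3: Each affected record changes by -50
Step 4: Total change = 2 × -50 = -100
Step 5: New sum = 2447 + -100 = 2347
Step 6: Difference = |2347 - 2447| = 100
        (Sum decreased by 100)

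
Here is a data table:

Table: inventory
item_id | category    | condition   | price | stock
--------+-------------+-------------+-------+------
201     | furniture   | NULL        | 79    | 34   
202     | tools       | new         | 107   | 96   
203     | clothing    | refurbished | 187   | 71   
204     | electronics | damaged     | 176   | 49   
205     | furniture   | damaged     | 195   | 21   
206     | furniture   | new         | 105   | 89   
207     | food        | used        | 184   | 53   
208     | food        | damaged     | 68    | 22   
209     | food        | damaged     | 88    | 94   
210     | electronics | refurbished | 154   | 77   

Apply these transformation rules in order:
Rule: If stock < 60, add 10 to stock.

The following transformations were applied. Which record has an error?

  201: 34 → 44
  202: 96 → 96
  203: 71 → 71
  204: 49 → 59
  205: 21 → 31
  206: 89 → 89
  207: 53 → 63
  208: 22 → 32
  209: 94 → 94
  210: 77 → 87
Record 210 has an error. The correct transformed value should be 77, not 87.

Step 1: Check each record against the rule
Step 2: Record 210 has stock = 77
Step 3: Since 77 >= 60, the bonus should not have been applied
Step 4: Correct value = 77, but claimed value = 87
Conclusion: Record 210 has the error.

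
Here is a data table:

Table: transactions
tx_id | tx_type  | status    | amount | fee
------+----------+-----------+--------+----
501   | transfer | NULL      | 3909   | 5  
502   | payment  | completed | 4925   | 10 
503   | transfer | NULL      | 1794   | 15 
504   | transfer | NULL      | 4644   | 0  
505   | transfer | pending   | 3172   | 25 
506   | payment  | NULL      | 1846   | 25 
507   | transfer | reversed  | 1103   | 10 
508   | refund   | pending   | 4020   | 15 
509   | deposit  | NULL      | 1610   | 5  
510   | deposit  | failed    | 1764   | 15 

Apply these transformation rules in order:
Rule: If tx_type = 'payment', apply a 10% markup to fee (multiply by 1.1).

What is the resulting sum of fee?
128.5

Step 1: Records with tx_type = 'payment' have total fee = 35
Step 2: Apply multiplier: 35 × 1.1 = 38.5
Step 3: Other records total: 90
Step 4: Final sum = 38.5 + 90 = 128.5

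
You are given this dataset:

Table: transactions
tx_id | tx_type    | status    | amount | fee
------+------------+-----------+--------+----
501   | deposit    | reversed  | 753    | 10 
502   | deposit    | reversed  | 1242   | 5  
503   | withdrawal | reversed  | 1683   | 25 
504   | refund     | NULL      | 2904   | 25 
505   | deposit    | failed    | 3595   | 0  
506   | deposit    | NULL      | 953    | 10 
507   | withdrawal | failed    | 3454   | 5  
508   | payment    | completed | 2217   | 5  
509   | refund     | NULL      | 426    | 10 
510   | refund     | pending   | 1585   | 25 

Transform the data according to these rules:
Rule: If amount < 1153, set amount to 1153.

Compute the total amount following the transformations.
20139

Step 1: 3 records have amount < 1153
Step 2: These records originally summed to 2132
Step 3: After setting to minimum: 3 × 1153 = 3459
Step 4: Unaffected records sum: 16680
Step 5: Final sum = 3459 + 16680 = 20139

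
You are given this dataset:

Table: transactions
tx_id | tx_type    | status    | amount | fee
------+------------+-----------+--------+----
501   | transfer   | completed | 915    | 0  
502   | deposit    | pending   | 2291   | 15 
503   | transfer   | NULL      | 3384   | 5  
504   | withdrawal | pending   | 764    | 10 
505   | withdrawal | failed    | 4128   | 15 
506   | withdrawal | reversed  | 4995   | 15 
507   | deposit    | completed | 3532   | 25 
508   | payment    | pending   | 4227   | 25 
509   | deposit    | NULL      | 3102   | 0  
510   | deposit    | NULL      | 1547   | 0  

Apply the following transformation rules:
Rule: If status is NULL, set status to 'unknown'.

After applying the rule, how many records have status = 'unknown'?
3

Step 1: Count records where status IS NULL
Step 2: Found 3 records with NULL status
Step 3: These records will have status set to 'unknown'
Step 4: Records already having status = 'unknown': 0
Step 5: Answer: 3 + 0 = 3 records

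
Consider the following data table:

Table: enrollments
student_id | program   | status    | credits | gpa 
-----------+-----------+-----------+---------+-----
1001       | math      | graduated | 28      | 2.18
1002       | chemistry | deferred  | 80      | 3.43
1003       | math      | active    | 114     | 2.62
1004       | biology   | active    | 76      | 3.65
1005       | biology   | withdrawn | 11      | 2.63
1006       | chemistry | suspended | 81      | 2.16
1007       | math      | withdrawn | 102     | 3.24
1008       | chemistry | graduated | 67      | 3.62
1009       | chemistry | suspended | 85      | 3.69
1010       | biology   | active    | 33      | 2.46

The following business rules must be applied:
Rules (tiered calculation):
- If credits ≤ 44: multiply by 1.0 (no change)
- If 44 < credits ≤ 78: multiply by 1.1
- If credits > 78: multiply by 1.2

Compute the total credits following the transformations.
783.7

Step 1: Tier 1 (credits ≤ 44): 3 records, sum = 72 × 1.0 = 72.0
Step 2: Tier 2 (44 < credits ≤ 78): 2 records, sum = 143 × 1.1 = 157.3
Step 3: Tier 3 (credits > 78): 5 records, sum = 462 × 1.2 = 554.4
Step 4: Final sum = 72.0 + 157.3 + 554.4 = 783.7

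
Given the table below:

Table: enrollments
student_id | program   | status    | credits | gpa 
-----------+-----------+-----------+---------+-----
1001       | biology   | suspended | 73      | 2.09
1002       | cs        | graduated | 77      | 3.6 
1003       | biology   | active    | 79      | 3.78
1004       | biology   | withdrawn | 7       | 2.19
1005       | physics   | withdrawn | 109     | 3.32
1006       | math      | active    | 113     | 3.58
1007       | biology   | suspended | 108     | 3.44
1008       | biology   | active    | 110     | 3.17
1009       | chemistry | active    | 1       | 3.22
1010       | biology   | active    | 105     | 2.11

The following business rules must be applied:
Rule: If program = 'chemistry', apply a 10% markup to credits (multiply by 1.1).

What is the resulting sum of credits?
782.1

Step 1: Records with program = 'chemistry' have total credits = 1
Step 2: Apply multiplier: 1 × 1.1 = 1.1
Step 3: Other records total: 781
Step 4: Final sum = 1.1 + 781 = 782.1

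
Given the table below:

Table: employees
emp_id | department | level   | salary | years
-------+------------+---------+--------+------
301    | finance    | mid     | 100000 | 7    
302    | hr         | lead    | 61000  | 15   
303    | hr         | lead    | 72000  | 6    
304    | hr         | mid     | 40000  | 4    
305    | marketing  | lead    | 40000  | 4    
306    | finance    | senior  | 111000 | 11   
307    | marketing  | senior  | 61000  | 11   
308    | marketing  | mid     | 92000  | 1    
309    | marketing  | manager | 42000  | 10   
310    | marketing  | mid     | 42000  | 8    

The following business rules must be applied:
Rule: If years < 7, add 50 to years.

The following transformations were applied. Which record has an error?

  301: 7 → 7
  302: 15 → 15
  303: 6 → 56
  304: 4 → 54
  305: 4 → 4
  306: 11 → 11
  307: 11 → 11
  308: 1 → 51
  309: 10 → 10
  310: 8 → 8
Record 305 has an error. The correct transformed value should be 54, not 4.

Step 1: Check each record against the rule
Step 2: Record 305 has years = 4
Step 3: Since 4 < 7, the bonus should have been applied
Step 4: Correct value = 54, but claimed value = 4
Conclusion: Record 305 has the error.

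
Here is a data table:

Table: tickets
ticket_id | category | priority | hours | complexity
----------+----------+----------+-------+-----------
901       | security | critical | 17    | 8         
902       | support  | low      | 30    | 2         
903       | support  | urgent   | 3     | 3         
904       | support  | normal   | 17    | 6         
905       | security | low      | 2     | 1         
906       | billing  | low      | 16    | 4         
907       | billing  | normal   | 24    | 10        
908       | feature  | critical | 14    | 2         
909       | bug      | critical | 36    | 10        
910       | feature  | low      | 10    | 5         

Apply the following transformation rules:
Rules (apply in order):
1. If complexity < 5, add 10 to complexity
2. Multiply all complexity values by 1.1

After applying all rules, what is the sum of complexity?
111.1

Step 1: Apply Rule 1 - Add 10 to records with complexity < 5
  - 5 records affected: 12 + (5 × 10) = 62
  - Unaffected records: 39
  - Sum after Rule 1: 101
Step 2: Apply Rule 2 - Multiply all by 1.1
  - 101 × 1.1 = 111.1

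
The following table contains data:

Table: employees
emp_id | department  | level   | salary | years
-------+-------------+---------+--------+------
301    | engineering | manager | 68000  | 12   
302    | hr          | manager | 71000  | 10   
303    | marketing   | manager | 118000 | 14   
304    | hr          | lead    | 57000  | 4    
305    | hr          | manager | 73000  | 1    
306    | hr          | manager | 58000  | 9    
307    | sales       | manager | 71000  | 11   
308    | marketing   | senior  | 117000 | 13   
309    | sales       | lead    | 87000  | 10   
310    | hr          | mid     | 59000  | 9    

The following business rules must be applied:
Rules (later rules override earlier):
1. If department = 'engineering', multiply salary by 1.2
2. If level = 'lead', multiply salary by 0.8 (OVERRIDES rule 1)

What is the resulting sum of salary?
763800.0

Step 1: Rule 2 takes priority for records with level = 'lead'
  - 2 records: 144000 × 0.8 = 115200.0
Step 2: Rule 1 applies to remaining records with department = 'engineering'
  - 1 records: 68000 × 1.2 = 81600.0
Step 3: Other records unchanged: 567000
Step 4: Final sum = 115200.0 + 81600.0 + 567000 = 763800.0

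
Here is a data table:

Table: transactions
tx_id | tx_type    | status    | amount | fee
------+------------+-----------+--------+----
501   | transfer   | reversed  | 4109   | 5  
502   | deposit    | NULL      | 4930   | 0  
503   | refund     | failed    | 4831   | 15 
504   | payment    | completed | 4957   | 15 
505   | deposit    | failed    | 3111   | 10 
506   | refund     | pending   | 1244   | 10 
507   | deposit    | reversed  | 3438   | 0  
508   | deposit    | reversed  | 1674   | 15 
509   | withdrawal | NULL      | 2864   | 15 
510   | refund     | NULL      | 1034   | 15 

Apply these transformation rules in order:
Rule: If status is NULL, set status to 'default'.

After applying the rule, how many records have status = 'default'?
3

Step 1: Count records where status IS NULL
Step 2: Found 3 records with NULL status
Step 3: These records will have status set to 'default'
Step 4: Records already having status = 'default': 0
Step 5: Answer: 3 + 0 = 3 records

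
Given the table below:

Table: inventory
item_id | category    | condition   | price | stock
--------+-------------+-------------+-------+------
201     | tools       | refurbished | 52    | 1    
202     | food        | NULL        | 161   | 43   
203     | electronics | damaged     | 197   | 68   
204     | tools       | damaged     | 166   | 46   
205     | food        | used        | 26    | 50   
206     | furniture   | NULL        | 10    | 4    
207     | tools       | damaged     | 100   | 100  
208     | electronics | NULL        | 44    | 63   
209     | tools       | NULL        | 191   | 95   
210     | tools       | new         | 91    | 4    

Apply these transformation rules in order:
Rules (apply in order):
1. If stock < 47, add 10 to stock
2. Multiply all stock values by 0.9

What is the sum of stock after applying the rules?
471.6

Step 1: Apply Rule 1 - Add 10 to records with stock < 47
  - 5 records affected: 98 + (5 × 10) = 148
  - Unaffected records: 376
  - Sum after Rule 1: 524
Step 2: Apply Rule 2 - Multiply all by 0.9
  - 524 × 0.9 = 471.6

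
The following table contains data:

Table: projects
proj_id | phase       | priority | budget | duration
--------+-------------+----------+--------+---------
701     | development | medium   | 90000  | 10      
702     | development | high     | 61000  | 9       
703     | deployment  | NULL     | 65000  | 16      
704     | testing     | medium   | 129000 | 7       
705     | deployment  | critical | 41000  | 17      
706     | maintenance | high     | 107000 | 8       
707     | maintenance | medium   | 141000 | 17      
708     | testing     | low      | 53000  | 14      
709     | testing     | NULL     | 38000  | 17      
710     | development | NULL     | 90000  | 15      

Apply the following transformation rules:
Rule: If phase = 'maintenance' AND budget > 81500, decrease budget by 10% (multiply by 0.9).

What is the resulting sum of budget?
790200.0

Step 1: Find records where phase = 'maintenance' AND budget > 81500
Step 2: 2 records match, summing to 248000
Step 3: After multiplier: 248000 × 0.9 = 223200.0
Step 4: Unaffected records sum: 567000
Step 5: Final sum = 223200.0 + 567000 = 790200.0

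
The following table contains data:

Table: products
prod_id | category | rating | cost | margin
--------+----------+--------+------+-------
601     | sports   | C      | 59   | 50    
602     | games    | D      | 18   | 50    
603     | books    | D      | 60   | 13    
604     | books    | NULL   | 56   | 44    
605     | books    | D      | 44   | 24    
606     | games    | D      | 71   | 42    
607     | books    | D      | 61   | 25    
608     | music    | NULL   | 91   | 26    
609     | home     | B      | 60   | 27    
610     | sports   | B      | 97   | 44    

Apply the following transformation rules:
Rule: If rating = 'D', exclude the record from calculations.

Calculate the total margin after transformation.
191

Step 1: Identify records where rating = 'D'
Step 2: The excluded records sum to 154
Step 3: Original total margin = 345
Step 4: Remaining total = 345 - 154 = 191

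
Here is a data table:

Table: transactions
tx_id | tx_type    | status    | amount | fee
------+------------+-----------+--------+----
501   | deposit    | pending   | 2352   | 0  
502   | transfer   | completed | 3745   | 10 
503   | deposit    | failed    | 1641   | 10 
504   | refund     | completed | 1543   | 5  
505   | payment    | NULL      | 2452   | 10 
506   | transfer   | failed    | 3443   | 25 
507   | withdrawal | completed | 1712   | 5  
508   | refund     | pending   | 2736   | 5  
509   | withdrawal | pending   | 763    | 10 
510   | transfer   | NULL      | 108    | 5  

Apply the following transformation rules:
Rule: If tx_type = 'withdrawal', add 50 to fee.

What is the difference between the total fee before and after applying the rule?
100

Step 1: Original sum of fee = 85
Step 2: 2 records have tx_type = 'withdrawal'
Step 3: Each affected record changes by 50
Step 4: Total change = 2 × 50 = 100
Step 5: New sum = 85 + 100 = 185
Step 6: Difference = |185 - 85| = 100
        (Sum increased by 100)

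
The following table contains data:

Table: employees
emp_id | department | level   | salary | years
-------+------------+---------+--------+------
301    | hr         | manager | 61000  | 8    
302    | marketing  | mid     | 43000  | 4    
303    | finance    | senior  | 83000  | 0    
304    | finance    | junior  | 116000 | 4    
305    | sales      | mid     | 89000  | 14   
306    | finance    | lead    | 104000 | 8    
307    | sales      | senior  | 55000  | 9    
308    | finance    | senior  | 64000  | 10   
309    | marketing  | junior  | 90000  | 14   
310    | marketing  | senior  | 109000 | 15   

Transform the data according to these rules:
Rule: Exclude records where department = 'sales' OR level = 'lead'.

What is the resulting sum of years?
55

Step 1: Find records where department = 'sales' OR level = 'lead'
Step 2: 3 records match, summing to 31
Step 3: Original sum: 86
Step 4: Remaining sum = 86 - 31 = 55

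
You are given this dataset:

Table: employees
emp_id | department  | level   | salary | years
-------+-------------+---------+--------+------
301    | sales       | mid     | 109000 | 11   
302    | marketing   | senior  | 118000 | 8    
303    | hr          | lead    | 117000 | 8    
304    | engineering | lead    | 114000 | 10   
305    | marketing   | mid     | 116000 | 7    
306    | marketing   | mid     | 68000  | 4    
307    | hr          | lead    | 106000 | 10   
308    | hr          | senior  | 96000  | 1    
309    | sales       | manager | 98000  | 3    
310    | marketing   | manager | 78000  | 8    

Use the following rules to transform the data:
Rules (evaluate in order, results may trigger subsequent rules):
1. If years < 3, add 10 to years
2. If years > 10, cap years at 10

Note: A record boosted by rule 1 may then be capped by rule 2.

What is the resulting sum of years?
78

Step 1: Apply rule 1 to records with years < 3
  - 1 records get bonus of 10
  - Of these, 1 records then exceed 10 and get capped
Step 2: Apply rule 2 to records with years > 10
  - 1 records (original) are capped
Step 3: Calculate final sum = 78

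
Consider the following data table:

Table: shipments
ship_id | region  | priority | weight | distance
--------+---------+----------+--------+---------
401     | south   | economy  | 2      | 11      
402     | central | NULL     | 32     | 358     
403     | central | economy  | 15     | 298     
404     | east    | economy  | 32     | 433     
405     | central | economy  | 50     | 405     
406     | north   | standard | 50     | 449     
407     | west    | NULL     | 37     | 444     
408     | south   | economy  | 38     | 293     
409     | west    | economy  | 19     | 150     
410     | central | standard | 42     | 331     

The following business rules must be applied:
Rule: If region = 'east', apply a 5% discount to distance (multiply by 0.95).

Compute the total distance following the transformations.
3150.35

Step 1: Records with region = 'east' have total distance = 433
Step 2: Apply multiplier: 433 × 0.95 = 411.35
Step 3: Other records total: 2739
Step 4: Final sum = 411.35 + 2739 = 3150.35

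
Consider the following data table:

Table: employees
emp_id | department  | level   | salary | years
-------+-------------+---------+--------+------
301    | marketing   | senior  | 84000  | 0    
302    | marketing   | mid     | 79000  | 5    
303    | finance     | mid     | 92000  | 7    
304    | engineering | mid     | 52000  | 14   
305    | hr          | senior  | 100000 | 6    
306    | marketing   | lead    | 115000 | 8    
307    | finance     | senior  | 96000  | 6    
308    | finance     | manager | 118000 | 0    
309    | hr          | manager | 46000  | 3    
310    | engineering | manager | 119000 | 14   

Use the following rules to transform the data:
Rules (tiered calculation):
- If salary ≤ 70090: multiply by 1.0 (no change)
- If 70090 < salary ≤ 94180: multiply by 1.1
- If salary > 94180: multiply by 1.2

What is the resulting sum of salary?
1036100.0

Step 1: Tier 1 (salary ≤ 70090): 2 records, sum = 98000 × 1.0 = 98000.0
Step 2: Tier 2 (70090 < salary ≤ 94180): 3 records, sum = 255000 × 1.1 = 280500.0
Step 3: Tier 3 (salary > 94180): 5 records, sum = 548000 × 1.2 = 657600.0
Step 4: Final sum = 98000.0 + 280500.0 + 657600.0 = 1036100.0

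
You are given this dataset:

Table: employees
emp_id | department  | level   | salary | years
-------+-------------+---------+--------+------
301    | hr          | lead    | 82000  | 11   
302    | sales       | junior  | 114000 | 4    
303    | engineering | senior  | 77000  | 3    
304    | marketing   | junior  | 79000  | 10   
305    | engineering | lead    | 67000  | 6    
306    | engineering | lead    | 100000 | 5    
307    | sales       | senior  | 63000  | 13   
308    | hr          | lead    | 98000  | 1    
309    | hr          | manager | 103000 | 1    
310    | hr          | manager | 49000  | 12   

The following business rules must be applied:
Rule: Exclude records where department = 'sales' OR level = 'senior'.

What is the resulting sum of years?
46

Step 1: Find records where department = 'sales' OR level = 'senior'
Step 2: 3 records match, summing to 20
Step 3: Original sum: 66
Step 4: Remaining sum = 66 - 20 = 46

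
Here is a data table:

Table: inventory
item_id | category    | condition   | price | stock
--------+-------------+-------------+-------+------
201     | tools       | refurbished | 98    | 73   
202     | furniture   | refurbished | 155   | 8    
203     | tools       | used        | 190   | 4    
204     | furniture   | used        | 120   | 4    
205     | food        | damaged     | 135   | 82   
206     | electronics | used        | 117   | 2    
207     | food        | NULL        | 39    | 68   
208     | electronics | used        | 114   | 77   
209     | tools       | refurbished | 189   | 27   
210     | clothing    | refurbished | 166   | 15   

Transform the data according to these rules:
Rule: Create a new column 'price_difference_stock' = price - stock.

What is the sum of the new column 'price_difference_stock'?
963

Step 1: For each record, compute price - stock
Example calculations:
  98 - 73 = 25
  155 - 8 = 147
  190 - 4 = 186
  ...
Step 2: Sum all derived values
Step 3: Total = 963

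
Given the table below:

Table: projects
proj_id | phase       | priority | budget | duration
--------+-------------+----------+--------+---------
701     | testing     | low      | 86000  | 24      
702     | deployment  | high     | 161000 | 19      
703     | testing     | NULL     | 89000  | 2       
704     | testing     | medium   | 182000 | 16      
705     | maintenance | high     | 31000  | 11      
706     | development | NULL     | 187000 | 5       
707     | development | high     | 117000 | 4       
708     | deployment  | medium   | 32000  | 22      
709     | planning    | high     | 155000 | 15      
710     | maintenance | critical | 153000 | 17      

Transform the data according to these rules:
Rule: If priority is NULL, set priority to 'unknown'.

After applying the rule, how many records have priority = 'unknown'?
2

Step 1: Count records where priority IS NULL
Step 2: Found 2 records with NULL priority
Step 3: These records will have priority set to 'unknown'
Step 4: Records already having priority = 'unknown': 0
Step 5: Answer: 2 + 0 = 2 records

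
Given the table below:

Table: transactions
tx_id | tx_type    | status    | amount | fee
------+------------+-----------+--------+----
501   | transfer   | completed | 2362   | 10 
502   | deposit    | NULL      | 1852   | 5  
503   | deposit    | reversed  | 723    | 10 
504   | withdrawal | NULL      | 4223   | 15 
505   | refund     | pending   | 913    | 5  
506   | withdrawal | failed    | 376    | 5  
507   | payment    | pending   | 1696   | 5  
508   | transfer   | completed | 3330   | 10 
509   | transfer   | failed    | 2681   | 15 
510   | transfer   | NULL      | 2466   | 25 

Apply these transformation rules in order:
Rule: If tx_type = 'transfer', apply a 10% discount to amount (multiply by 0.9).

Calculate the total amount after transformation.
19538.1

Step 1: Records with tx_type = 'transfer' have total amount = 10839
Step 2: Apply multiplier: 10839 × 0.9 = 9755.1
Step 3: Other records total: 9783
Step 4: Final sum = 9755.1 + 9783 = 19538.1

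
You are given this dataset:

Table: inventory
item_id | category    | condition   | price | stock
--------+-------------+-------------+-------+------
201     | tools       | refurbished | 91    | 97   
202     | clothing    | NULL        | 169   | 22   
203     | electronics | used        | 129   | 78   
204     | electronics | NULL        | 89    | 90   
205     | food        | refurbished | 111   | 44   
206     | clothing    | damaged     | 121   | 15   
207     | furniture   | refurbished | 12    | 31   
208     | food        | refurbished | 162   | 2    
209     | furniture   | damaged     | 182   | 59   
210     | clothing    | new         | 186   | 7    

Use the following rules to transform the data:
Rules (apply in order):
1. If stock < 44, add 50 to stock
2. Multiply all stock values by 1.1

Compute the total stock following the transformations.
764.5

Step 1: Apply Rule 1 - Add 50 to records with stock < 44
  - 5 records affected: 77 + (5 × 50) = 327
  - Unaffected records: 368
  - Sum after Rule 1: 695
Step 2: Apply Rule 2 - Multiply all by 1.1
  - 695 × 1.1 = 764.5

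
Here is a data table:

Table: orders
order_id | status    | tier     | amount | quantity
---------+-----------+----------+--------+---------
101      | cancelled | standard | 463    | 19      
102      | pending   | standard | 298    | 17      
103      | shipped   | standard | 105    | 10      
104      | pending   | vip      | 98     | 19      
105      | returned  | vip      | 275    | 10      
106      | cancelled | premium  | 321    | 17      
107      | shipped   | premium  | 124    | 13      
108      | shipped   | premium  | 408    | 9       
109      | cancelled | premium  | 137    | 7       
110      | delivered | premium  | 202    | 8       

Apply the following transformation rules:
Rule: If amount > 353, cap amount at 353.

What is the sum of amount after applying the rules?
2266

Step 1: 2 records have amount > 353
Step 2: These records originally summed to 871
Step 3: After capping: 2 × 353 = 706
Step 4: Unaffected records sum: 1560
Step 5: Final sum = 706 + 1560 = 2266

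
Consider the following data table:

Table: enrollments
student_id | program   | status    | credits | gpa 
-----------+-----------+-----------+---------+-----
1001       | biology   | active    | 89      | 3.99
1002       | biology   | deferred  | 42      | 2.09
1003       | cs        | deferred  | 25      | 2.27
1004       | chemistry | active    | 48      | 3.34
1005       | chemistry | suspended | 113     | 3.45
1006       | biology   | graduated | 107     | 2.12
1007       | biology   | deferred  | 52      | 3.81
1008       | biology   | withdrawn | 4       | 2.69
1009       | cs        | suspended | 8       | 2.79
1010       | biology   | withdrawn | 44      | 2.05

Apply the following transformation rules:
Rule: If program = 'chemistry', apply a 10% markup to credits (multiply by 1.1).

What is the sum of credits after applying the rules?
548.1

Step 1: Records with program = 'chemistry' have total credits = 161
Step 2: Apply multiplier: 161 × 1.1 = 177.1
Step 3: Other records total: 371
Step 4: Final sum = 177.1 + 371 = 548.1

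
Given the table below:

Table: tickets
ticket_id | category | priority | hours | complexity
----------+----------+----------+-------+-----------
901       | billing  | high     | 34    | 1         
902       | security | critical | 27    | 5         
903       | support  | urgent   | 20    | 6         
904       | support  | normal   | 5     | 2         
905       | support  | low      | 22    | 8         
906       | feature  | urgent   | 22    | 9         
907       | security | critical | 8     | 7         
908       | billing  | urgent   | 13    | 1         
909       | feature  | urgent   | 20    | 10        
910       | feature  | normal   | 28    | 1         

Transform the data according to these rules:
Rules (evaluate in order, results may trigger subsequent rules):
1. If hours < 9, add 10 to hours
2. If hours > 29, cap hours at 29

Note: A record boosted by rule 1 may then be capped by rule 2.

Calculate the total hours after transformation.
214

Step 1: Apply rule 1 to records with hours < 9
  - 2 records get bonus of 10
  - Of these, 0 records then exceed 29 and get capped
Step 2: Apply rule 2 to records with hours > 29
  - 1 records (original) are capped
Step 3: Calculate final sum = 214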